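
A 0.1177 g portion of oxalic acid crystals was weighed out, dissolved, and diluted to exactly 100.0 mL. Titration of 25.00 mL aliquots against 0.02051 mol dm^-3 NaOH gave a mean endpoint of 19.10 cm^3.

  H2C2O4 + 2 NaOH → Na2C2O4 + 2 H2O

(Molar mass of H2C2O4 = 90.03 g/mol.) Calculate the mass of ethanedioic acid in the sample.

n(NaOH) per titration = 0.01910 × 0.02051 = 3.917 × 10^-4 mol
From the 1:2 ratio, n(H2C2O4) in each aliquot = 1/2 × 3.917 × 10^-4 = 1.959 × 10^-4 mol
n(H2C2O4) in the whole flask = 1.959 × 10^-4 × 100.0/25.00 = 7.835 × 10^-4 mol
mass of H2C2O4 = 7.835 × 10^-4 × 90.03 = 0.07054 g

0.07054 g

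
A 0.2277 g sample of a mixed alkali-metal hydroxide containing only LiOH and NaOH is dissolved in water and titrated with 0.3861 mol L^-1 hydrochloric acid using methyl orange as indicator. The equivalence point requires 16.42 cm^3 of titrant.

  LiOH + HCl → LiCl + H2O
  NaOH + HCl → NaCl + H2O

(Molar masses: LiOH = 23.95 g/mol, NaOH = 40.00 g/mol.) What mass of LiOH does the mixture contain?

0.03863 g

n(HCl) = 0.01642 × 0.3861 = 6.340 × 10^-3 mol
Let x = n(LiOH), y = n(NaOH).
Titrant: 1x + 1y = 6.340 × 10^-3;  mass: 23.95x + 40.00y = 0.2277
Solving, x = 1.613 × 10^-3 mol, y = 4.727 × 10^-3 mol
mass of LiOH = 1.613 × 10^-3 × 23.95 = 0.03863 g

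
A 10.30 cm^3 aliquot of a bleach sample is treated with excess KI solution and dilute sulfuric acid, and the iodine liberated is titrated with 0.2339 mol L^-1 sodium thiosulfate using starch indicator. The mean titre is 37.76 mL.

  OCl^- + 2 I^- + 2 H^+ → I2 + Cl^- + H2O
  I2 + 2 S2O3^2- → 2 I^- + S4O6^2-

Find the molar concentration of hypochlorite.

0.4287 mol/L

n(S2O3^2-) = 0.03776 × 0.2339 = 8.832 × 10^-3 mol
n(I2) = n(S2O3^2-)/2 = 4.416 × 10^-3 mol
n(OCl^-) in the aliquot = 4.416 × 10^-3 mol (1:1 ratio)
[OCl^-] = 4.416 × 10^-3 / 0.01030 = 0.4287 mol/L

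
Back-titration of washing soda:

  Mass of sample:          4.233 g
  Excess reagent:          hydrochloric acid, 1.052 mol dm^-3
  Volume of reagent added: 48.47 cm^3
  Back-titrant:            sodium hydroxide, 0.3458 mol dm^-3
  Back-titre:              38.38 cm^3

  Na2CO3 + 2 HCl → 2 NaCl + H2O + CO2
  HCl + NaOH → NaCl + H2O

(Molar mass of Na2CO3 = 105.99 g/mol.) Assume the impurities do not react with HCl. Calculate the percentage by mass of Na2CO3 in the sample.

47.22 %

n(HCl) added = 0.04847 × 1.052 = 0.05099 mol
n(NaOH) used in back-titration = 0.03838 × 0.3458 = 0.01327 mol
n(HCl) left over = 0.01327 mol (1:1 ratio)
n(HCl) consumed by analyte = 0.05099 − 0.01327 = 0.03772 mol
From the 1:2 ratio, n(Na2CO3) = 1/2 × 0.03772 = 0.01886 mol
mass of Na2CO3 = 0.01886 × 105.99 = 1.999 g
% Na2CO3 = 1.999 / 4.233 × 100 = 47.22 %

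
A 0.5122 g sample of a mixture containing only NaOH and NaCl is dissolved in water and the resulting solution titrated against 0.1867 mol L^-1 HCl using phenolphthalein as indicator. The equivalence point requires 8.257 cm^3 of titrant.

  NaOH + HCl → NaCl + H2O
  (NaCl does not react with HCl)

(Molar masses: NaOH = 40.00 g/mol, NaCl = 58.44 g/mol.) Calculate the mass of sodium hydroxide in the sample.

0.06166 g

n(HCl) = 0.008257 × 0.1867 = 1.542 × 10^-3 mol
Let x = n(NaOH), y = n(NaCl).
Titrant: 1x = 1.542 × 10^-3;  mass: 40.00x + 58.44y = 0.5122
Solving, x = 1.542 × 10^-3 mol, y = 7.709 × 10^-3 mol
mass of NaOH = 1.542 × 10^-3 × 40.00 = 0.06166 g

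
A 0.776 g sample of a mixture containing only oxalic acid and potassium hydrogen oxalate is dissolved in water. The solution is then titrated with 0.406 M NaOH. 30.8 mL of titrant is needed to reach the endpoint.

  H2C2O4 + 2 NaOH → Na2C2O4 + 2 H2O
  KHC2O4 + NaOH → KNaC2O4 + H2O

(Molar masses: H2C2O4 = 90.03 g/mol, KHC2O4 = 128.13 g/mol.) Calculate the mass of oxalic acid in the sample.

n(NaOH) = 0.0308 × 0.406 = 0.0125 mol
Let x = n(H2C2O4), y = n(KHC2O4).
Titrant: 2x + 1y = 0.0125;  mass: 90.03x + 128.13y = 0.776
Solving, x = 4.97 × 10^-3 mol, y = 2.56 × 10^-3 mol
mass of H2C2O4 = 4.97 × 10^-3 × 90.03 = 0.447 g

0.447 g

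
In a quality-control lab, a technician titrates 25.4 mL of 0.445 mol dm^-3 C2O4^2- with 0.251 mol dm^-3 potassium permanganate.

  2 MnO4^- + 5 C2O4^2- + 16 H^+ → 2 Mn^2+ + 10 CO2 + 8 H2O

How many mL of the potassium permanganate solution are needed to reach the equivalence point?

n(C2O4^2-) = 0.0254 L × 0.445 mol/L = 0.0113 mol
From the 2:5 stoichiometry, n(KMnO4) = 2/5 × 0.0113 = 4.52 × 10^-3 mol
V(KMnO4) = 4.52 × 10^-3 mol / 0.251 mol/L = 0.0180 L = 18.0 mL

18.0 mL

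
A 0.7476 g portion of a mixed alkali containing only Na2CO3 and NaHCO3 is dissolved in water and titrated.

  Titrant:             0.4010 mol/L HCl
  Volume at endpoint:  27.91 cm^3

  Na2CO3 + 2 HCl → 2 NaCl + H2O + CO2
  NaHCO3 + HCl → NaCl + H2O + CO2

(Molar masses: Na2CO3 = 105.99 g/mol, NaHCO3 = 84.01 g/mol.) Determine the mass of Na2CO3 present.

0.3291 g

n(HCl) = 0.02791 × 0.4010 = 0.01119 mol
Let x = n(Na2CO3), y = n(NaHCO3).
Titrant: 2x + 1y = 0.01119;  mass: 105.99x + 84.01y = 0.7476
Solving, x = 3.105 × 10^-3 mol, y = 4.981 × 10^-3 mol
mass of Na2CO3 = 3.105 × 10^-3 × 105.99 = 0.3291 g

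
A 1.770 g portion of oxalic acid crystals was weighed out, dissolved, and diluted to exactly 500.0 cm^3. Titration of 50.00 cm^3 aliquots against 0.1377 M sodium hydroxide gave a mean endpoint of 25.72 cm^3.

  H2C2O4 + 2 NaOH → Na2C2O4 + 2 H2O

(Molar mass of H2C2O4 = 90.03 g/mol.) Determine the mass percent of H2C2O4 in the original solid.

90.07 %

n(NaOH) per titration = 0.02572 × 0.1377 = 3.542 × 10^-3 mol
From the 1:2 ratio, n(H2C2O4) in each aliquot = 1/2 × 3.542 × 10^-3 = 1.771 × 10^-3 mol
n(H2C2O4) in the whole flask = 1.771 × 10^-3 × 500.0/50.00 = 0.01771 mol
mass of H2C2O4 = 0.01771 × 90.03 = 1.594 g
% H2C2O4 = 1.594 / 1.770 × 100 = 90.07 %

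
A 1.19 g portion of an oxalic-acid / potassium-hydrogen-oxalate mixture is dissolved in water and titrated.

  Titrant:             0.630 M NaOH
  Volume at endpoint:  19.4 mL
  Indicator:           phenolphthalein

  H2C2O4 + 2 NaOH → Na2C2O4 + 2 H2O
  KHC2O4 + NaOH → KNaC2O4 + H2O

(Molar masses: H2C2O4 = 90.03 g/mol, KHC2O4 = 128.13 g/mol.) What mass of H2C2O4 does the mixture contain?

0.204 g

n(NaOH) = 0.0194 × 0.630 = 0.0122 mol
Let x = n(H2C2O4), y = n(KHC2O4).
Titrant: 2x + 1y = 0.0122;  mass: 90.03x + 128.13y = 1.19
Solving, x = 2.26 × 10^-3 mol, y = 7.70 × 10^-3 mol
mass of H2C2O4 = 2.26 × 10^-3 × 90.03 = 0.204 g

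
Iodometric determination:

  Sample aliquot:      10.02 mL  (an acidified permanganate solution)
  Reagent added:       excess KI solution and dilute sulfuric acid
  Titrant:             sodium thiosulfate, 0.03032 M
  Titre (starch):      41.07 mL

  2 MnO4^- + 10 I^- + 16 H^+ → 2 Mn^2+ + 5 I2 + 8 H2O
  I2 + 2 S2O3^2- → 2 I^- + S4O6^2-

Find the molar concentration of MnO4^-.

n(S2O3^2-) = 0.04107 × 0.03032 = 1.245 × 10^-3 mol
n(I2) = n(S2O3^2-)/2 = 6.226 × 10^-4 mol
From the 2:5 ratio, n(MnO4^-) in the aliquot = 2/5 × 6.226 × 10^-4 = 2.490 × 10^-4 mol
[MnO4^-] = 2.490 × 10^-4 / 0.01002 = 0.02486 mol/L

0.02486 M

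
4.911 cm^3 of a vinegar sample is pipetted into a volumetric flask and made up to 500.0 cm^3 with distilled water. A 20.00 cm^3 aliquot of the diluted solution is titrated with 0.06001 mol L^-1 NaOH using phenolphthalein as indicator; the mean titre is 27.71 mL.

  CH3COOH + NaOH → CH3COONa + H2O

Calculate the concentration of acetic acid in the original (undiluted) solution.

8.465 mol/L

n(NaOH) = 0.02771 × 0.06001 = 1.663 × 10^-3 mol
n(CH3COOH) in the aliquot = 1.663 × 10^-3 mol (1:1 ratio)
[CH3COOH]_dilute = 1.663 × 10^-3 / 0.02000 = 0.08314 mol/L
Dilution factor = 500.0 / 4.911 = 101.8
[CH3COOH]_stock = 0.08314 × 101.8 = 8.465 mol/L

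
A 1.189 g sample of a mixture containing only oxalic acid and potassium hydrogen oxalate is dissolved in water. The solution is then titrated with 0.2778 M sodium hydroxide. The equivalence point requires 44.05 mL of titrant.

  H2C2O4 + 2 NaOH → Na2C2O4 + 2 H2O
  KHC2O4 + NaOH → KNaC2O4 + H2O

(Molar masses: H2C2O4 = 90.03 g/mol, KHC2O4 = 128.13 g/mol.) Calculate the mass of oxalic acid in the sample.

n(NaOH) = 0.04405 × 0.2778 = 0.01224 mol
Let x = n(H2C2O4), y = n(KHC2O4).
Titrant: 2x + 1y = 0.01224;  mass: 90.03x + 128.13y = 1.189
Solving, x = 2.280 × 10^-3 mol, y = 7.678 × 10^-3 mol
mass of H2C2O4 = 2.280 × 10^-3 × 90.03 = 0.2052 g

0.2052 g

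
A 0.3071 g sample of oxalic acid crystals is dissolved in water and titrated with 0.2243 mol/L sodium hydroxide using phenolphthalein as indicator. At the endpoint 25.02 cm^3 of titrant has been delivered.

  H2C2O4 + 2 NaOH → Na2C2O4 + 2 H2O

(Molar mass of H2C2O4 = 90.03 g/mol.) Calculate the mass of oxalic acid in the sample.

0.2526 g

n(NaOH) = 0.02502 L × 0.2243 mol/L = 5.612 × 10^-3 mol
From the 1:2 ratio, n(H2C2O4) = 1/2 × 5.612 × 10^-3 = 2.806 × 10^-3 mol
mass of H2C2O4 = 2.806 × 10^-3 × 90.03 g/mol = 0.2526 g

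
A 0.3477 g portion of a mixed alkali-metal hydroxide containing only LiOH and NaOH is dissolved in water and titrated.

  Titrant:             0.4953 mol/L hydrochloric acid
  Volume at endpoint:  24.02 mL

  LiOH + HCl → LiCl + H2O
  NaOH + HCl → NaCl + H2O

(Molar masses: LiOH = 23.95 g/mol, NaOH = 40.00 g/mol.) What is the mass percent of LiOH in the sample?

n(HCl) = 0.02402 × 0.4953 = 0.01190 mol
Let x = n(LiOH), y = n(NaOH).
Titrant: 1x + 1y = 0.01190;  mass: 23.95x + 40.00y = 0.3477
Solving, x = 7.987 × 10^-3 mol, y = 3.911 × 10^-3 mol
mass of LiOH = 7.987 × 10^-3 × 23.95 = 0.1913 g
% LiOH = 0.1913 / 0.3477 × 100 = 55.01 %

55.01 %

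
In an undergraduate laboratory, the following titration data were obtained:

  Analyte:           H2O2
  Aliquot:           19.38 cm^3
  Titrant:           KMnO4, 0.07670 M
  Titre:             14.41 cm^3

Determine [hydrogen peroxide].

2 MnO4^- + 5 H2O2 + 6 H^+ → 2 Mn^2+ + 5 O2 + 8 H2O
n(KMnO4) = 0.01441 L × 0.07670 mol/L = 1.105 × 10^-3 mol
From the 5:2 mole ratio, n(H2O2) = 5/2 × 1.105 × 10^-3 = 2.763 × 10^-3 mol
[H2O2] = 2.763 × 10^-3 mol / 0.01938 L = 0.1426 mol/L

0.1426 M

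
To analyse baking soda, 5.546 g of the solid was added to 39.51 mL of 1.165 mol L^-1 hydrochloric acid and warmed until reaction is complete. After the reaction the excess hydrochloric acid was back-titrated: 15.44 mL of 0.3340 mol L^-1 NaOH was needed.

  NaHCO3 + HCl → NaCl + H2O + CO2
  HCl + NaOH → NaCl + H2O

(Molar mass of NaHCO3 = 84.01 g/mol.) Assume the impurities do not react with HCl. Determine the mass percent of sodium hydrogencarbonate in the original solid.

n(HCl) added = 0.03951 × 1.165 = 0.04603 mol
n(NaOH) used in back-titration = 0.01544 × 0.3340 = 5.157 × 10^-3 mol
n(HCl) left over = 5.157 × 10^-3 mol (1:1 ratio)
n(HCl) consumed by analyte = 0.04603 − 5.157 × 10^-3 = 0.04087 mol
n(NaHCO3) = 0.04087 mol (1:1 ratio)
mass of NaHCO3 = 0.04087 × 84.01 = 3.434 g
% NaHCO3 = 3.434 / 5.546 × 100 = 61.91 %

61.91 %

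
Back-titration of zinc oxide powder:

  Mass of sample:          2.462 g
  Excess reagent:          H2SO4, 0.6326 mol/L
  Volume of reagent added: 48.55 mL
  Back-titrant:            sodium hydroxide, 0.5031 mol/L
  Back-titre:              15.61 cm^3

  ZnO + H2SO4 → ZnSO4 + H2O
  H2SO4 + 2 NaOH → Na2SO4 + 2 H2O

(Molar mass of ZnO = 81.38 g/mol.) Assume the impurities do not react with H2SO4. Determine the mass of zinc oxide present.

n(H2SO4) added = 0.04855 × 0.6326 = 0.03071 mol
n(NaOH) used in back-titration = 0.01561 × 0.5031 = 7.853 × 10^-3 mol
From the 1:2 ratio, n(H2SO4) left over = 1/2 × 7.853 × 10^-3 = 3.927 × 10^-3 mol
n(H2SO4) consumed by analyte = 0.03071 − 3.927 × 10^-3 = 0.02679 mol
n(ZnO) = 0.02679 mol (1:1 ratio)
mass of ZnO = 0.02679 × 81.38 = 2.180 g

2.180 g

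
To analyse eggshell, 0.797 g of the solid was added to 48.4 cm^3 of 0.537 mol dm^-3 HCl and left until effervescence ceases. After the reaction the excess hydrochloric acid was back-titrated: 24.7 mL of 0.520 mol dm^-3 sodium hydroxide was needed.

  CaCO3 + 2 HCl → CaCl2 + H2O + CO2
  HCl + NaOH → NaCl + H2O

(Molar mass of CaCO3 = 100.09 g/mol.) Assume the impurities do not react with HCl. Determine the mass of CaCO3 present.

0.658 g

n(HCl) added = 0.0484 × 0.537 = 0.0260 mol
n(NaOH) used in back-titration = 0.0247 × 0.520 = 0.0128 mol
n(HCl) left over = 0.0128 mol (1:1 ratio)
n(HCl) consumed by analyte = 0.0260 − 0.0128 = 0.0131 mol
From the 1:2 ratio, n(CaCO3) = 1/2 × 0.0131 = 6.57 × 10^-3 mol
mass of CaCO3 = 6.57 × 10^-3 × 100.09 = 0.658 g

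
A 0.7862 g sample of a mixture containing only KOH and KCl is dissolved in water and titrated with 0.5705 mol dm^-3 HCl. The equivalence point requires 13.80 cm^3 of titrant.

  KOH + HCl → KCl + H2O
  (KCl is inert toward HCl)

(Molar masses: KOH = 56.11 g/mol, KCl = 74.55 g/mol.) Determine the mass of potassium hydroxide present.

0.4417 g

n(HCl) = 0.01380 × 0.5705 = 7.873 × 10^-3 mol
Let x = n(KOH), y = n(KCl).
Titrant: 1x = 7.873 × 10^-3;  mass: 56.11x + 74.55y = 0.7862
Solving, x = 7.873 × 10^-3 mol, y = 4.620 × 10^-3 mol
mass of KOH = 7.873 × 10^-3 × 56.11 = 0.4417 g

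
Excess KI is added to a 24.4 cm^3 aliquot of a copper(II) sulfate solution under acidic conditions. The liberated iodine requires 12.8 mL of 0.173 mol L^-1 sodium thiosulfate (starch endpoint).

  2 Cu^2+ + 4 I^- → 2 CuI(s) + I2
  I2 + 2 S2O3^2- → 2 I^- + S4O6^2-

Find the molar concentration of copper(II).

n(S2O3^2-) = 0.0128 × 0.173 = 2.21 × 10^-3 mol
n(I2) = n(S2O3^2-)/2 = 1.11 × 10^-3 mol
From the 2:1 ratio, n(Cu2+) in the aliquot = 2/1 × 1.11 × 10^-3 = 2.21 × 10^-3 mol
[Cu2+] = 2.21 × 10^-3 / 0.0244 = 0.0908 mol/L

0.0908 mol/L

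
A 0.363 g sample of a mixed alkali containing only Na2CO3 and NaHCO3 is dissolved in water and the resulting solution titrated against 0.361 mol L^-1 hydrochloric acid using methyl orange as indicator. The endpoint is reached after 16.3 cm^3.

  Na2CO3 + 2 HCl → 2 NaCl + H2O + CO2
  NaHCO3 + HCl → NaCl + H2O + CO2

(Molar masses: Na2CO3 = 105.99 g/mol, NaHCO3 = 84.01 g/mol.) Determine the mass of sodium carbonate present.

0.224 g

n(HCl) = 0.0163 × 0.361 = 5.88 × 10^-3 mol
Let x = n(Na2CO3), y = n(NaHCO3).
Titrant: 2x + 1y = 5.88 × 10^-3;  mass: 105.99x + 84.01y = 0.363
Solving, x = 2.12 × 10^-3 mol, y = 1.65 × 10^-3 mol
mass of Na2CO3 = 2.12 × 10^-3 × 105.99 = 0.224 g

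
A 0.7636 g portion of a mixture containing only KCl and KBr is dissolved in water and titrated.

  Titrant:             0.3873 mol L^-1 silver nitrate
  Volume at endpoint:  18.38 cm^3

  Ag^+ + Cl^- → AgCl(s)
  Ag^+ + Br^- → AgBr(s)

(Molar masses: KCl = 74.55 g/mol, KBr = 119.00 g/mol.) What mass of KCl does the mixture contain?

0.1401 g

n(AgNO3) = 0.01838 × 0.3873 = 7.119 × 10^-3 mol
Let x = n(KCl), y = n(KBr).
Titrant: 1x + 1y = 7.119 × 10^-3;  mass: 74.55x + 119.00y = 0.7636
Solving, x = 1.879 × 10^-3 mol, y = 5.240 × 10^-3 mol
mass of KCl = 1.879 × 10^-3 × 74.55 = 0.1401 g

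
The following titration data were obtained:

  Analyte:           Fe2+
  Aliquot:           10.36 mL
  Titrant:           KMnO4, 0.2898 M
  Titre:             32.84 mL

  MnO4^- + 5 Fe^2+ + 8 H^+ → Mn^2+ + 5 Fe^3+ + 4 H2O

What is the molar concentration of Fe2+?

n(KMnO4) = 0.03284 L × 0.2898 mol/L = 9.517 × 10^-3 mol
From the 5:1 mole ratio, n(Fe2+) = 5/1 × 9.517 × 10^-3 = 0.04759 mol
[Fe2+] = 0.04759 mol / 0.01036 L = 4.593 mol/L

4.593 M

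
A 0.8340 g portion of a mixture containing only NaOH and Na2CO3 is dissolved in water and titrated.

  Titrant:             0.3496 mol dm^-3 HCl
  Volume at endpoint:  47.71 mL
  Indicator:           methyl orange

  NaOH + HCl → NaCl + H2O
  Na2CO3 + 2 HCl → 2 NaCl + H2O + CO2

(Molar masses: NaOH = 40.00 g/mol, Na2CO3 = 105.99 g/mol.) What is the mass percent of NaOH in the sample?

18.43 %

n(HCl) = 0.04771 × 0.3496 = 0.01668 mol
Let x = n(NaOH), y = n(Na2CO3).
Titrant: 1x + 2y = 0.01668;  mass: 40.00x + 105.99y = 0.8340
Solving, x = 3.842 × 10^-3 mol, y = 6.419 × 10^-3 mol
mass of NaOH = 3.842 × 10^-3 × 40.00 = 0.1537 g
% NaOH = 0.1537 / 0.8340 × 100 = 18.43 %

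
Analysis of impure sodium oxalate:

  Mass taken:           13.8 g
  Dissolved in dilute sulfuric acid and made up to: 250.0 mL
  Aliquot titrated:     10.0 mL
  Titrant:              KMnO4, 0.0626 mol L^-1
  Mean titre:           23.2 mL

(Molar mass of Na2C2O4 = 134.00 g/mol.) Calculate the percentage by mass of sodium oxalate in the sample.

88.1 %

2 MnO4^- + 5 C2O4^2- + 16 H^+ → 2 Mn^2+ + 10 CO2 + 8 H2O
n(KMnO4) per titration = 0.0232 × 0.0626 = 1.45 × 10^-3 mol
From the 5:2 ratio, n(Na2C2O4) in each aliquot = 5/2 × 1.45 × 10^-3 = 3.63 × 10^-3 mol
n(Na2C2O4) in the whole flask = 3.63 × 10^-3 × 250.0/10.0 = 0.0908 mol
mass of Na2C2O4 = 0.0908 × 134.00 = 12.2 g
% Na2C2O4 = 12.2 / 13.8 × 100 = 88.1 %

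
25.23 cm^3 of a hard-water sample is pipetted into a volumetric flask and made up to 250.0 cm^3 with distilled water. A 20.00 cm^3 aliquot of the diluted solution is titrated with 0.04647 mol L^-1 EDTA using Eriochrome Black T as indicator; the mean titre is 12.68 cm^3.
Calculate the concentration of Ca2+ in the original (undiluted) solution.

Ca^2+ + EDTA^4- → [Ca(EDTA)]^2-
n(EDTA) = 0.01268 × 0.04647 = 5.892 × 10^-4 mol
n(Ca2+) in the aliquot = 5.892 × 10^-4 mol (1:1 ratio)
[Ca2+]_dilute = 5.892 × 10^-4 / 0.02000 = 0.02946 mol/L
Dilution factor = 250.0 / 25.23 = 9.909
[Ca2+]_stock = 0.02946 × 9.909 = 0.2919 mol/L

0.2919 mol/L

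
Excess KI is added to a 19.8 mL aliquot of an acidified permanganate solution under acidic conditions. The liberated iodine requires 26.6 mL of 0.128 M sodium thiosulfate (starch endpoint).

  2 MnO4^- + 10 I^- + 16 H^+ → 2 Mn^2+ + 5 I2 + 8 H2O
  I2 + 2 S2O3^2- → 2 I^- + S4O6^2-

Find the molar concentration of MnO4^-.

n(S2O3^2-) = 0.0266 × 0.128 = 3.40 × 10^-3 mol
n(I2) = n(S2O3^2-)/2 = 1.70 × 10^-3 mol
From the 2:5 ratio, n(MnO4^-) in the aliquot = 2/5 × 1.70 × 10^-3 = 6.81 × 10^-4 mol
[MnO4^-] = 6.81 × 10^-4 / 0.0198 = 0.0344 mol/L

0.0344 M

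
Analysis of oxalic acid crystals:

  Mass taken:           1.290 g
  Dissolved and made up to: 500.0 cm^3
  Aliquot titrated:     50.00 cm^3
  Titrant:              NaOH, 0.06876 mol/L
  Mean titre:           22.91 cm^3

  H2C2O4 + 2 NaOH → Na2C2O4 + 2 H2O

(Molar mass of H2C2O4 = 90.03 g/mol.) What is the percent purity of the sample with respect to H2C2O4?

54.97 %

n(NaOH) per titration = 0.02291 × 0.06876 = 1.575 × 10^-3 mol
From the 1:2 ratio, n(H2C2O4) in each aliquot = 1/2 × 1.575 × 10^-3 = 7.876 × 10^-4 mol
n(H2C2O4) in the whole flask = 7.876 × 10^-4 × 500.0/50.00 = 7.876 × 10^-3 mol
mass of H2C2O4 = 7.876 × 10^-3 × 90.03 = 0.7091 g
% H2C2O4 = 0.7091 / 1.290 × 100 = 54.97 %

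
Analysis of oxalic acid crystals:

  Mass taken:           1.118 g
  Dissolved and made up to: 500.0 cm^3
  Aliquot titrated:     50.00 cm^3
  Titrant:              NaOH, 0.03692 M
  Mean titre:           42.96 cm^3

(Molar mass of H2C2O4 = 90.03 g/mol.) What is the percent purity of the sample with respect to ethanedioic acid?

H2C2O4 + 2 NaOH → Na2C2O4 + 2 H2O
n(NaOH) per titration = 0.04296 × 0.03692 = 1.586 × 10^-3 mol
From the 1:2 ratio, n(H2C2O4) in each aliquot = 1/2 × 1.586 × 10^-3 = 7.930 × 10^-4 mol
n(H2C2O4) in the whole flask = 7.930 × 10^-4 × 500.0/50.00 = 7.930 × 10^-3 mol
mass of H2C2O4 = 7.930 × 10^-3 × 90.03 = 0.7140 g
% H2C2O4 = 0.7140 / 1.118 × 100 = 63.86 %

63.86 %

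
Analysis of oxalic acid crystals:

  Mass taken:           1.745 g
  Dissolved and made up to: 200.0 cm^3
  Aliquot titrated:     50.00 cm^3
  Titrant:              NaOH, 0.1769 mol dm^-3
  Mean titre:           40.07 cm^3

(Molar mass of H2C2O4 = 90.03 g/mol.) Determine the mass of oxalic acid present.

1.276 g

H2C2O4 + 2 NaOH → Na2C2O4 + 2 H2O
n(NaOH) per titration = 0.04007 × 0.1769 = 7.088 × 10^-3 mol
From the 1:2 ratio, n(H2C2O4) in each aliquot = 1/2 × 7.088 × 10^-3 = 3.544 × 10^-3 mol
n(H2C2O4) in the whole flask = 3.544 × 10^-3 × 200.0/50.00 = 0.01418 mol
mass of H2C2O4 = 0.01418 × 90.03 = 1.276 g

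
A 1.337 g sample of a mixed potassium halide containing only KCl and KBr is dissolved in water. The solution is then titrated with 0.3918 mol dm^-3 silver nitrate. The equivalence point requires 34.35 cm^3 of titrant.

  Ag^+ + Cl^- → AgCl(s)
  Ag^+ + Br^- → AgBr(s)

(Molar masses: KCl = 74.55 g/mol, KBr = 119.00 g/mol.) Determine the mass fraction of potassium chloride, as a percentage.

n(AgNO3) = 0.03435 × 0.3918 = 0.01346 mol
Let x = n(KCl), y = n(KBr).
Titrant: 1x + 1y = 0.01346;  mass: 74.55x + 119.00y = 1.337
Solving, x = 5.951 × 10^-3 mol, y = 7.507 × 10^-3 mol
mass of KCl = 5.951 × 10^-3 × 74.55 = 0.4437 g
% KCl = 0.4437 / 1.337 × 100 = 33.18 %

33.18 %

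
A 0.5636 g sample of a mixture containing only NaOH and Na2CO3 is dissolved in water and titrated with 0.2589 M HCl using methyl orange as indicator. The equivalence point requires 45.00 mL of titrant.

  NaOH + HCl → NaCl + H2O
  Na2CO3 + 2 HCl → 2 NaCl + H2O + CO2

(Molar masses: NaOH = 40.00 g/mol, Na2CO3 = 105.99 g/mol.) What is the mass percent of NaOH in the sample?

29.39 %

n(HCl) = 0.04500 × 0.2589 = 0.01165 mol
Let x = n(NaOH), y = n(Na2CO3).
Titrant: 1x + 2y = 0.01165;  mass: 40.00x + 105.99y = 0.5636
Solving, x = 4.141 × 10^-3 mol, y = 3.755 × 10^-3 mol
mass of NaOH = 4.141 × 10^-3 × 40.00 = 0.1657 g
% NaOH = 0.1657 / 0.5636 × 100 = 29.39 %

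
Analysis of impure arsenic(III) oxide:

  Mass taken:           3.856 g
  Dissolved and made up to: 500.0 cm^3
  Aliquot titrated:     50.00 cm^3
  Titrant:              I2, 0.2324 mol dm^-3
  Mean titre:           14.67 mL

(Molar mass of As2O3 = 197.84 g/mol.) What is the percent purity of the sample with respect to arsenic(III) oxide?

As2O3 + 2 I2 + 2 H2O → As2O5 + 4 HI
n(I2) per titration = 0.01467 × 0.2324 = 3.409 × 10^-3 mol
From the 1:2 ratio, n(As2O3) in each aliquot = 1/2 × 3.409 × 10^-3 = 1.705 × 10^-3 mol
n(As2O3) in the whole flask = 1.705 × 10^-3 × 500.0/50.00 = 0.01705 mol
mass of As2O3 = 0.01705 × 197.84 = 3.372 g
% As2O3 = 3.372 / 3.856 × 100 = 87.46 %

87.46 %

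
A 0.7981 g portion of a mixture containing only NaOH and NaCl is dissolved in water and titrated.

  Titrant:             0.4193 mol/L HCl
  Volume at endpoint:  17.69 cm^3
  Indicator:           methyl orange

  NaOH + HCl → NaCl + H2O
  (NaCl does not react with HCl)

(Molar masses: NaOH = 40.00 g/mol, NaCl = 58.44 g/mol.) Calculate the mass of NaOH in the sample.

0.2967 g

n(HCl) = 0.01769 × 0.4193 = 7.417 × 10^-3 mol
Let x = n(NaOH), y = n(NaCl).
Titrant: 1x = 7.417 × 10^-3;  mass: 40.00x + 58.44y = 0.7981
Solving, x = 7.417 × 10^-3 mol, y = 8.580 × 10^-3 mol
mass of NaOH = 7.417 × 10^-3 × 40.00 = 0.2967 g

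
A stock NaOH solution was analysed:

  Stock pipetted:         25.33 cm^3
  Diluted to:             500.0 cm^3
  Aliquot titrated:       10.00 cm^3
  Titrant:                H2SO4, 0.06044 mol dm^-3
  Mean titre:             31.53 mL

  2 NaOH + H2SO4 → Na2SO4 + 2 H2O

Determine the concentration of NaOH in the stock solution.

7.523 mol/L

n(H2SO4) = 0.03153 × 0.06044 = 1.906 × 10^-3 mol
From the 2:1 ratio, n(NaOH) in the aliquot = 2/1 × 1.906 × 10^-3 = 3.811 × 10^-3 mol
[NaOH]_dilute = 3.811 × 10^-3 / 0.01000 = 0.3811 mol/L
Dilution factor = 500.0 / 25.33 = 19.74
[NaOH]_stock = 0.3811 × 19.74 = 7.523 mol/L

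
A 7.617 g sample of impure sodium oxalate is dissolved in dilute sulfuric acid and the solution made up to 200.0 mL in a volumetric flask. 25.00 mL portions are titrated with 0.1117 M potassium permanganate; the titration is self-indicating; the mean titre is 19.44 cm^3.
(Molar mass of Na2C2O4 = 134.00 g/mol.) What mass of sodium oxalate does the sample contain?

5.819 g

2 MnO4^- + 5 C2O4^2- + 16 H^+ → 2 Mn^2+ + 10 CO2 + 8 H2O
n(KMnO4) per titration = 0.01944 × 0.1117 = 2.171 × 10^-3 mol
From the 5:2 ratio, n(Na2C2O4) in each aliquot = 5/2 × 2.171 × 10^-3 = 5.429 × 10^-3 mol
n(Na2C2O4) in the whole flask = 5.429 × 10^-3 × 200.0/25.00 = 0.04343 mol
mass of Na2C2O4 = 0.04343 × 134.00 = 5.819 g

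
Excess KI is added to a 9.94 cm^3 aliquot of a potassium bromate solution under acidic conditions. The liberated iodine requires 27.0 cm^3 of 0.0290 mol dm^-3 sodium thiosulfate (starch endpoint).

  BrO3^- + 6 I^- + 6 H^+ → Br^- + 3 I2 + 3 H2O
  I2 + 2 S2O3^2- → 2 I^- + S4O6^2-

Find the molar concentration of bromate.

n(S2O3^2-) = 0.0270 × 0.0290 = 7.83 × 10^-4 mol
n(I2) = n(S2O3^2-)/2 = 3.92 × 10^-4 mol
From the 1:3 ratio, n(BrO3^-) in the aliquot = 1/3 × 3.92 × 10^-4 = 1.30 × 10^-4 mol
[BrO3^-] = 1.30 × 10^-4 / 0.00994 = 0.0131 mol/L

0.0131 mol/L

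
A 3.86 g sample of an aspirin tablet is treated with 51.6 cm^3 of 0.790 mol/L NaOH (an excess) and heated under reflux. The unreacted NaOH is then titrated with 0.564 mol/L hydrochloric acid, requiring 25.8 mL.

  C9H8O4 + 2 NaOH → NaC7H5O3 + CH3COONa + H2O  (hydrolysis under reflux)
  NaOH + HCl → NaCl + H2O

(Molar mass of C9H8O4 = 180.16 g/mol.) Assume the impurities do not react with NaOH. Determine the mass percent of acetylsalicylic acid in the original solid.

61.2 %

n(NaOH) added = 0.0516 × 0.790 = 0.0408 mol
n(HCl) used in back-titration = 0.0258 × 0.564 = 0.0146 mol
n(NaOH) left over = 0.0146 mol (1:1 ratio)
n(NaOH) consumed by analyte = 0.0408 − 0.0146 = 0.0262 mol
From the 1:2 ratio, n(C9H8O4) = 1/2 × 0.0262 = 0.0131 mol
mass of C9H8O4 = 0.0131 × 180.16 = 2.36 g
% C9H8O4 = 2.36 / 3.86 × 100 = 61.2 %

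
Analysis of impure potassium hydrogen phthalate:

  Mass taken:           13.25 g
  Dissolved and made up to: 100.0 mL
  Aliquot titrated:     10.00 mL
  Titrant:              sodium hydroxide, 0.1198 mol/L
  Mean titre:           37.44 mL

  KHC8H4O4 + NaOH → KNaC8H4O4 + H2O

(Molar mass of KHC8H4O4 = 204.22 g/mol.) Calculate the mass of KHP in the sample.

n(NaOH) per titration = 0.03744 × 0.1198 = 4.485 × 10^-3 mol
n(KHC8H4O4) in each aliquot = 4.485 × 10^-3 mol (1:1 ratio)
n(KHC8H4O4) in the whole flask = 4.485 × 10^-3 × 100.0/10.00 = 0.04485 mol
mass of KHC8H4O4 = 0.04485 × 204.22 = 9.160 g

9.160 g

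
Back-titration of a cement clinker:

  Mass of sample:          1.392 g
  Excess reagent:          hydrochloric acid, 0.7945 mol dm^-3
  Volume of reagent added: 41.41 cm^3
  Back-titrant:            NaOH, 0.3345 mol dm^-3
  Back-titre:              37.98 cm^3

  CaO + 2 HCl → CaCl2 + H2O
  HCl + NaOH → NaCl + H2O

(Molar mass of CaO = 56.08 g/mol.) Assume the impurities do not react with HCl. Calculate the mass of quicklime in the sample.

n(HCl) added = 0.04141 × 0.7945 = 0.03290 mol
n(NaOH) used in back-titration = 0.03798 × 0.3345 = 0.01270 mol
n(HCl) left over = 0.01270 mol (1:1 ratio)
n(HCl) consumed by analyte = 0.03290 − 0.01270 = 0.02020 mol
From the 1:2 ratio, n(CaO) = 1/2 × 0.02020 = 0.01010 mol
mass of CaO = 0.01010 × 56.08 = 0.5663 g

0.5663 g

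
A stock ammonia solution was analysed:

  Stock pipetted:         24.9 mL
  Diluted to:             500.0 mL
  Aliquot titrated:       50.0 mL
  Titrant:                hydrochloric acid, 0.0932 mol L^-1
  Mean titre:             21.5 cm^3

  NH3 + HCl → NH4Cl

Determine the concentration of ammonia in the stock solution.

n(HCl) = 0.0215 × 0.0932 = 2.00 × 10^-3 mol
n(NH3) in the aliquot = 2.00 × 10^-3 mol (1:1 ratio)
[NH3]_dilute = 2.00 × 10^-3 / 0.0500 = 0.0401 mol/L
Dilution factor = 500.0 / 24.9 = 20.08
[NH3]_stock = 0.0401 × 20.08 = 0.805 mol/L

0.805 mol/L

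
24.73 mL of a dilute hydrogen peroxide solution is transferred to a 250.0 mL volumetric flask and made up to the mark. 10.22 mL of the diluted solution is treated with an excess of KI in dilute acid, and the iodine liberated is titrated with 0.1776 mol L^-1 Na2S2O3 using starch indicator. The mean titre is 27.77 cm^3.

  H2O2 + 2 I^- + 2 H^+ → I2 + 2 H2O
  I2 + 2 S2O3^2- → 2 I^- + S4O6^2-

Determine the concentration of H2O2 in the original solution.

2.439 mol/L

n(S2O3^2-) = 0.02777 × 0.1776 = 4.932 × 10^-3 mol
n(I2) = n(S2O3^2-)/2 = 2.466 × 10^-3 mol
n(H2O2) in the aliquot = 2.466 × 10^-3 mol (1:1 ratio)
[H2O2]_dilute = 2.466 × 10^-3 / 0.01022 = 0.2413 mol/L
[H2O2]_original = 0.2413 × 250.0/24.73 = 2.439 mol/L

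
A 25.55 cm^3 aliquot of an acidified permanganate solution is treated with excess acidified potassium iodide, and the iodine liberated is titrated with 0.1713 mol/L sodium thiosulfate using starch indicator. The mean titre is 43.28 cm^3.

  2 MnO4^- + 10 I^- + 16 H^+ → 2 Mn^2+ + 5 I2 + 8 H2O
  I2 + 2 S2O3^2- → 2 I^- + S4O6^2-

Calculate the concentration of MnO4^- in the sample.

n(S2O3^2-) = 0.04328 × 0.1713 = 7.414 × 10^-3 mol
n(I2) = n(S2O3^2-)/2 = 3.707 × 10^-3 mol
From the 2:5 ratio, n(MnO4^-) in the aliquot = 2/5 × 3.707 × 10^-3 = 1.483 × 10^-3 mol
[MnO4^-] = 1.483 × 10^-3 / 0.02555 = 0.05803 mol/L

0.05803 mol/L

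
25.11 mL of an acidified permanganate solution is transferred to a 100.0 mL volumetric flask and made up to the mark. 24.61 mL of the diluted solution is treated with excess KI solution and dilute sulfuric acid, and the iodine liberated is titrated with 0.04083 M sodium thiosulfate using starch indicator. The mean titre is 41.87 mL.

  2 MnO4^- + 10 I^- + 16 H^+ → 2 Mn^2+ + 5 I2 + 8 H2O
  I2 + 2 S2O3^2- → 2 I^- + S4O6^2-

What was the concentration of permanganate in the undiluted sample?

n(S2O3^2-) = 0.04187 × 0.04083 = 1.710 × 10^-3 mol
n(I2) = n(S2O3^2-)/2 = 8.548 × 10^-4 mol
From the 2:5 ratio, n(MnO4^-) in the aliquot = 2/5 × 8.548 × 10^-4 = 3.419 × 10^-4 mol
[MnO4^-]_dilute = 3.419 × 10^-4 / 0.02461 = 0.01389 mol/L
[MnO4^-]_original = 0.01389 × 100.0/25.11 = 0.05533 mol/L

0.05533 M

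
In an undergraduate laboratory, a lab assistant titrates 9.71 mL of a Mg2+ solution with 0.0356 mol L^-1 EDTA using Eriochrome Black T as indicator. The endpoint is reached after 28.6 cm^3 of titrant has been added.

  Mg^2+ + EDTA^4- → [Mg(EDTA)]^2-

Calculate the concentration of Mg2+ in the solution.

0.105 mol/L

n(EDTA) = 0.0286 L × 0.0356 mol/L = 1.02 × 10^-3 mol
n(Mg2+) = 1.02 × 10^-3 mol (1:1 mole ratio)
[Mg2+] = 1.02 × 10^-3 mol / 0.00971 L = 0.105 mol/L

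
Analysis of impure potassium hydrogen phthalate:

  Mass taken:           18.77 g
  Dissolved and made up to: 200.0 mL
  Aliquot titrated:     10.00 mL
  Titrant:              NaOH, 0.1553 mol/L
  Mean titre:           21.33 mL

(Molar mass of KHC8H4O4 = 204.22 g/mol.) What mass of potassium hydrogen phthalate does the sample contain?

13.53 g

KHC8H4O4 + NaOH → KNaC8H4O4 + H2O
n(NaOH) per titration = 0.02133 × 0.1553 = 3.313 × 10^-3 mol
n(KHC8H4O4) in each aliquot = 3.313 × 10^-3 mol (1:1 ratio)
n(KHC8H4O4) in the whole flask = 3.313 × 10^-3 × 200.0/10.00 = 0.06625 mol
mass of KHC8H4O4 = 0.06625 × 204.22 = 13.53 g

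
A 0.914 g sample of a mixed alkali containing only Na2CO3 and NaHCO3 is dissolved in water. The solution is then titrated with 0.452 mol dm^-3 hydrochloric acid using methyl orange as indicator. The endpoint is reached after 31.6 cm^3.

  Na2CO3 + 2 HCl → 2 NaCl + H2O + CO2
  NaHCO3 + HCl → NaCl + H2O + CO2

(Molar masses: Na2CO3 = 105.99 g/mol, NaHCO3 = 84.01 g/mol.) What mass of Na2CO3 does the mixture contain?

n(HCl) = 0.0316 × 0.452 = 0.0143 mol
Let x = n(Na2CO3), y = n(NaHCO3).
Titrant: 2x + 1y = 0.0143;  mass: 105.99x + 84.01y = 0.914
Solving, x = 4.61 × 10^-3 mol, y = 5.06 × 10^-3 mol
mass of Na2CO3 = 4.61 × 10^-3 × 105.99 = 0.489 g

0.489 g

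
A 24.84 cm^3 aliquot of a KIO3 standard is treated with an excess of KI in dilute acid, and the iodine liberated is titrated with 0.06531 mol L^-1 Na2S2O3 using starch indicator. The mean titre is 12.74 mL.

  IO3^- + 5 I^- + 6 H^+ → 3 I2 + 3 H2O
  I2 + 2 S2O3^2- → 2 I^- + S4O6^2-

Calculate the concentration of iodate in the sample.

n(S2O3^2-) = 0.01274 × 0.06531 = 8.320 × 10^-4 mol
n(I2) = n(S2O3^2-)/2 = 4.160 × 10^-4 mol
From the 1:3 ratio, n(IO3^-) in the aliquot = 1/3 × 4.160 × 10^-4 = 1.387 × 10^-4 mol
[IO3^-] = 1.387 × 10^-4 / 0.02484 = 0.005583 mol/L

0.005583 mol/L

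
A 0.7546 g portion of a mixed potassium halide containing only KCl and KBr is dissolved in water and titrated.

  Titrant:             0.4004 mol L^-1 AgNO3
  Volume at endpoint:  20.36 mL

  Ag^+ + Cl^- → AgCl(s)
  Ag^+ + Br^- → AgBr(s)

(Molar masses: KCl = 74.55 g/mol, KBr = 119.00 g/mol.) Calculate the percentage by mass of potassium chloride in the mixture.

n(AgNO3) = 0.02036 × 0.4004 = 8.152 × 10^-3 mol
Let x = n(KCl), y = n(KBr).
Titrant: 1x + 1y = 8.152 × 10^-3;  mass: 74.55x + 119.00y = 0.7546
Solving, x = 4.848 × 10^-3 mol, y = 3.304 × 10^-3 mol
mass of KCl = 4.848 × 10^-3 × 74.55 = 0.3614 g
% KCl = 0.3614 / 0.7546 × 100 = 47.90 %

47.90 %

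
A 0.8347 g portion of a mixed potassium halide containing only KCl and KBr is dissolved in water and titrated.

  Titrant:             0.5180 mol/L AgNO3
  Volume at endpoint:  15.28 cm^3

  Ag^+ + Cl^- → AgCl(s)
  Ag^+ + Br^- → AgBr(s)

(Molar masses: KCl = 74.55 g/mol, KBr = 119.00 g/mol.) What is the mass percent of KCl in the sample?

21.54 %

n(AgNO3) = 0.01528 × 0.5180 = 7.915 × 10^-3 mol
Let x = n(KCl), y = n(KBr).
Titrant: 1x + 1y = 7.915 × 10^-3;  mass: 74.55x + 119.00y = 0.8347
Solving, x = 2.411 × 10^-3 mol, y = 5.504 × 10^-3 mol
mass of KCl = 2.411 × 10^-3 × 74.55 = 0.1798 g
% KCl = 0.1798 / 0.8347 × 100 = 21.54 %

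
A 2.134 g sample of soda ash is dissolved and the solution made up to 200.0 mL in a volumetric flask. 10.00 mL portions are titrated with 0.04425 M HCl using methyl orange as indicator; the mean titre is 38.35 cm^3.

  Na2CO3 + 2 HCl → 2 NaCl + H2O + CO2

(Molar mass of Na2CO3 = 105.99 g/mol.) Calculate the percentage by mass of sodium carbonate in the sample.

n(HCl) per titration = 0.03835 × 0.04425 = 1.697 × 10^-3 mol
From the 1:2 ratio, n(Na2CO3) in each aliquot = 1/2 × 1.697 × 10^-3 = 8.485 × 10^-4 mol
n(Na2CO3) in the whole flask = 8.485 × 10^-4 × 200.0/10.00 = 0.01697 mol
mass of Na2CO3 = 0.01697 × 105.99 = 1.799 g
% Na2CO3 = 1.799 / 2.134 × 100 = 84.28 %

84.28 %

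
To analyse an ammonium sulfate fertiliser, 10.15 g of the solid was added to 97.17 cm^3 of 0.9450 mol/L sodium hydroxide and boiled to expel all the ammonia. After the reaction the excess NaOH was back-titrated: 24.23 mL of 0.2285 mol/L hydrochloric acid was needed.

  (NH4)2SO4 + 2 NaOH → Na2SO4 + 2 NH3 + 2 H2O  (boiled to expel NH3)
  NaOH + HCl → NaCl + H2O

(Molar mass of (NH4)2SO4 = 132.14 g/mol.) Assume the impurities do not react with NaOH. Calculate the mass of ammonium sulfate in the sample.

n(NaOH) added = 0.09717 × 0.9450 = 0.09183 mol
n(HCl) used in back-titration = 0.02423 × 0.2285 = 5.537 × 10^-3 mol
n(NaOH) left over = 5.537 × 10^-3 mol (1:1 ratio)
n(NaOH) consumed by analyte = 0.09183 − 5.537 × 10^-3 = 0.08629 mol
From the 1:2 ratio, n((NH4)2SO4) = 1/2 × 0.08629 = 0.04314 mol
mass of (NH4)2SO4 = 0.04314 × 132.14 = 5.701 g

5.701 g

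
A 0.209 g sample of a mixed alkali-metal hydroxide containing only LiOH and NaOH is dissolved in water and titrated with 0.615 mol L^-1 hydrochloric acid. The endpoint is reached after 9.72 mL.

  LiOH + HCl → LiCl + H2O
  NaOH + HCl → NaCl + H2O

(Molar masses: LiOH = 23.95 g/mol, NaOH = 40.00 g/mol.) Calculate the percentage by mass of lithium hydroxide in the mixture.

n(HCl) = 0.00972 × 0.615 = 5.98 × 10^-3 mol
Let x = n(LiOH), y = n(NaOH).
Titrant: 1x + 1y = 5.98 × 10^-3;  mass: 23.95x + 40.00y = 0.209
Solving, x = 1.88 × 10^-3 mol, y = 4.10 × 10^-3 mol
mass of LiOH = 1.88 × 10^-3 × 23.95 = 0.0449 g
% LiOH = 0.0449 / 0.209 × 100 = 21.5 %

21.5 %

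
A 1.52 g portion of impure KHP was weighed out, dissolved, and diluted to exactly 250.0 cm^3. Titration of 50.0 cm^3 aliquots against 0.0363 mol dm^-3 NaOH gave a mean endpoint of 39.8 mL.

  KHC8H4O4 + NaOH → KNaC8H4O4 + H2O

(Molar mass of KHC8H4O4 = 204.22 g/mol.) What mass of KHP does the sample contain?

n(NaOH) per titration = 0.0398 × 0.0363 = 1.44 × 10^-3 mol
n(KHC8H4O4) in each aliquot = 1.44 × 10^-3 mol (1:1 ratio)
n(KHC8H4O4) in the whole flask = 1.44 × 10^-3 × 250.0/50.0 = 7.22 × 10^-3 mol
mass of KHC8H4O4 = 7.22 × 10^-3 × 204.22 = 1.48 g

1.48 g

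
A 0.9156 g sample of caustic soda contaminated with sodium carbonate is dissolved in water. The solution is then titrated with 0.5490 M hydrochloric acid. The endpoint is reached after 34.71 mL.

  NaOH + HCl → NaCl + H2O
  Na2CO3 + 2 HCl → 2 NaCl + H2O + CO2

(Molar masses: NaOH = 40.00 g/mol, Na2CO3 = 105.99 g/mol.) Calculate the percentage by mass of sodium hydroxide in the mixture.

31.69 %

n(HCl) = 0.03471 × 0.5490 = 0.01906 mol
Let x = n(NaOH), y = n(Na2CO3).
Titrant: 1x + 2y = 0.01906;  mass: 40.00x + 105.99y = 0.9156
Solving, x = 7.254 × 10^-3 mol, y = 5.901 × 10^-3 mol
mass of NaOH = 7.254 × 10^-3 × 40.00 = 0.2901 g
% NaOH = 0.2901 / 0.9156 × 100 = 31.69 %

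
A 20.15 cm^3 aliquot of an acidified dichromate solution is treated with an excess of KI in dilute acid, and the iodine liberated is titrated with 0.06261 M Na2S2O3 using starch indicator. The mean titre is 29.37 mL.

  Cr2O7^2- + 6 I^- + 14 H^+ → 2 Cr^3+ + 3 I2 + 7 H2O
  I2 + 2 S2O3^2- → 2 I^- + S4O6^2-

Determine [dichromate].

n(S2O3^2-) = 0.02937 × 0.06261 = 1.839 × 10^-3 mol
n(I2) = n(S2O3^2-)/2 = 9.194 × 10^-4 mol
From the 1:3 ratio, n(Cr2O7^2-) in the aliquot = 1/3 × 9.194 × 10^-4 = 3.065 × 10^-4 mol
[Cr2O7^2-] = 3.065 × 10^-4 / 0.02015 = 0.01521 mol/L

0.01521 M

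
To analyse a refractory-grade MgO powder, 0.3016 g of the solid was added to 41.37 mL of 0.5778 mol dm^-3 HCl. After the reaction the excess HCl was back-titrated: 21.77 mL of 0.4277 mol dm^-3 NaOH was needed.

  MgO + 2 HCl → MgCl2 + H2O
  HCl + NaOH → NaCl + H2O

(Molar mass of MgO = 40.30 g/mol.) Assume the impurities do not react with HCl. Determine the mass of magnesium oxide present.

n(HCl) added = 0.04137 × 0.5778 = 0.02390 mol
n(NaOH) used in back-titration = 0.02177 × 0.4277 = 9.311 × 10^-3 mol
n(HCl) left over = 9.311 × 10^-3 mol (1:1 ratio)
n(HCl) consumed by analyte = 0.02390 − 9.311 × 10^-3 = 0.01459 mol
From the 1:2 ratio, n(MgO) = 1/2 × 0.01459 = 7.296 × 10^-3 mol
mass of MgO = 7.296 × 10^-3 × 40.30 = 0.2940 g

0.2940 g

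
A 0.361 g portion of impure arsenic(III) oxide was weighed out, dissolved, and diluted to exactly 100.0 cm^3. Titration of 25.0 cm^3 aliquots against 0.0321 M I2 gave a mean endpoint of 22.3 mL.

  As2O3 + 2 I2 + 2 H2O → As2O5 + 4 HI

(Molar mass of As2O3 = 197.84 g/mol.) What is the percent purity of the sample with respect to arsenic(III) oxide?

n(I2) per titration = 0.0223 × 0.0321 = 7.16 × 10^-4 mol
From the 1:2 ratio, n(As2O3) in each aliquot = 1/2 × 7.16 × 10^-4 = 3.58 × 10^-4 mol
n(As2O3) in the whole flask = 3.58 × 10^-4 × 100.0/25.0 = 1.43 × 10^-3 mol
mass of As2O3 = 1.43 × 10^-3 × 197.84 = 0.283 g
% As2O3 = 0.283 / 0.361 × 100 = 78.5 %

78.5 %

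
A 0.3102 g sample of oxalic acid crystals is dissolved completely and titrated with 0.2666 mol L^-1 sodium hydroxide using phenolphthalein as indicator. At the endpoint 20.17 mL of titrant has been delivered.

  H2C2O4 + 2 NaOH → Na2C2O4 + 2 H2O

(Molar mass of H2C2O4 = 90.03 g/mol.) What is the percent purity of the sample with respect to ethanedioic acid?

n(NaOH) = 0.02017 L × 0.2666 mol/L = 5.377 × 10^-3 mol
From the 1:2 ratio, n(H2C2O4) = 1/2 × 5.377 × 10^-3 = 2.689 × 10^-3 mol
mass of H2C2O4 = 2.689 × 10^-3 × 90.03 g/mol = 0.2421 g
% H2C2O4 = 0.2421 / 0.3102 × 100 = 78.03 %

78.03 %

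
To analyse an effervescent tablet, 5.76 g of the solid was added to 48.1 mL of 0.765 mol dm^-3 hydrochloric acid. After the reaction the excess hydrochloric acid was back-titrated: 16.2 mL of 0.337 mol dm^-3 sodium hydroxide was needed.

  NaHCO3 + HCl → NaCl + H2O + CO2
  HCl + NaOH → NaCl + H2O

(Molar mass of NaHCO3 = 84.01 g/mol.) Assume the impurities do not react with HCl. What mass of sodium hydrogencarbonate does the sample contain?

n(HCl) added = 0.0481 × 0.765 = 0.0368 mol
n(NaOH) used in back-titration = 0.0162 × 0.337 = 5.46 × 10^-3 mol
n(HCl) left over = 5.46 × 10^-3 mol (1:1 ratio)
n(HCl) consumed by analyte = 0.0368 − 5.46 × 10^-3 = 0.0313 mol
n(NaHCO3) = 0.0313 mol (1:1 ratio)
mass of NaHCO3 = 0.0313 × 84.01 = 2.63 g

2.63 g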